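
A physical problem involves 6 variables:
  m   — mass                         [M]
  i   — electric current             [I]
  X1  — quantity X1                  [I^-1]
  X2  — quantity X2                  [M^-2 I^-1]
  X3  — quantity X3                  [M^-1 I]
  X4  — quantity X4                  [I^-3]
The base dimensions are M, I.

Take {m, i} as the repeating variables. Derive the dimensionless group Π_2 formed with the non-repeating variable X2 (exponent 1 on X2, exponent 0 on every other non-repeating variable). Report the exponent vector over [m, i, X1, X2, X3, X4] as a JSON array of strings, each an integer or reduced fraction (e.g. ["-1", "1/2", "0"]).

["2", "1", "0", "1", "0", "0"]

Dimensional matrix (M×I by m×i×X1×X2×X3×X4):
  M: [ 1  0  0 -2 -1  0]
  I: [ 0  1 -1 -1  1 -3]
RREF → pivots at {m,i} ⇒ r = 2
Repeat: m,i; free: X1,X2,X3,X4
RREF:
  r0: [   1    0    0   -2   -1    0]
  r1: [   0    1   -1   -1    1   -3]
Fix exponent of X2 at 1, X1 at 0, X3 at 0, X4 at 0; solve each RREF row for its pivot's exponent:
  r0: exp(m) + (-2)·1 = 0 ⇒ exp(m) = 2
  r1: exp(i) + (-1)·1 = 0 ⇒ exp(i) = 1
Π_2 = m^2 · i · X2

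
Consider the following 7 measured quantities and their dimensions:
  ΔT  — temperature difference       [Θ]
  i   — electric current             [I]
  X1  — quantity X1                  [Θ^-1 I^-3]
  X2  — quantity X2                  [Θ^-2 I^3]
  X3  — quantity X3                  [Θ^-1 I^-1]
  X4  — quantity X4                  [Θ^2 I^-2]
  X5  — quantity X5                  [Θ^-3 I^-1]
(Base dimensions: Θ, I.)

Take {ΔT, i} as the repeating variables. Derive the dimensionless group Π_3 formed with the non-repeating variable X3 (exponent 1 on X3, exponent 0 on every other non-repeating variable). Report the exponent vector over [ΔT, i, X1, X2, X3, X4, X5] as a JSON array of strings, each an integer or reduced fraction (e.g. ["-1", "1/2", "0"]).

["1", "1", "0", "0", "1", "0", "0"]

Exponent matrix [Θ,I] × [ΔT,i,X1,X2,X3,X4,X5]:
  Θ: [ 1  0 -1 -2 -1  2 -3]
  I: [ 0  1 -3  3 -1 -2 -1]
Row reduction gives pivot columns ΔT,i; rank = 2
Repeat: ΔT,i; free: X1,X2,X3,X4,X5
RREF:
  r0: [   1    0   -1   -2   -1    2   -3]
  r1: [   0    1   -3    3   -1   -2   -1]
Fix exponent of X3 at 1, X1 at 0, X2 at 0, X4 at 0, X5 at 0; solve each RREF row for its pivot's exponent:
  r0: exp(ΔT) + (-1)·1 = 0 ⇒ exp(ΔT) = 1
  r1: exp(i) + (-1)·1 = 0 ⇒ exp(i) = 1
Π_3 = ΔT · i · X3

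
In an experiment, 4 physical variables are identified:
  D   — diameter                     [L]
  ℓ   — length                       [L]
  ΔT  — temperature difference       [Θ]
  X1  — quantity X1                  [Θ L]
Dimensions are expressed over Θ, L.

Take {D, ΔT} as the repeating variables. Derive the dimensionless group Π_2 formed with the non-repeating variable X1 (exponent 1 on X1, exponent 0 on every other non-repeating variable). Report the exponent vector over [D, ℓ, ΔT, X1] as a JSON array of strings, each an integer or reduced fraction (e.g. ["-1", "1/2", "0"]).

["-1", "0", "-1", "1"]

Dimensional matrix (Θ×L by D×ℓ×ΔT×X1):
  Θ: [ 0  0  1  1]
  L: [ 1  1  0  1]
Echelon form has 2 nonzero rows (pivots: D,ΔT)
Pivot set = {D,ΔT}, free = {ℓ,X1}
RREF:
  r0: [   1    1    0    1]
  r1: [   0    0    1    1]
Fix exponent of X1 at 1, ℓ at 0; solve each RREF row for its pivot's exponent:
  r0: exp(D) + (1)·1 = 0 ⇒ exp(D) = -1
  r1: exp(ΔT) + (1)·1 = 0 ⇒ exp(ΔT) = -1
Π_2 = D^-1 · ΔT^-1 · X1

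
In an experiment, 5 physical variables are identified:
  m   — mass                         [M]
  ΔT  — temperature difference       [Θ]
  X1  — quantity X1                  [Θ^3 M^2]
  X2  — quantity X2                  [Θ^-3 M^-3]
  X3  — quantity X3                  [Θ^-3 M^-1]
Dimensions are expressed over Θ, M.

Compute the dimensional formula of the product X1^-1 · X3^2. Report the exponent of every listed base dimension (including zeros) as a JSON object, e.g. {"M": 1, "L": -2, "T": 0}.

{"Θ": -9, "M": -4}

Dimensional matrix (Θ×M by m×ΔT×X1×X2×X3):
  Θ: [ 0  1  3 -3 -3]
  M: [ 1  0  2 -3 -1]
  [Θ]: (-1)·3+(2)·-3 = -9
  [M]: (-1)·2+(2)·-1 = -4
⇒ Θ^-9 M^-4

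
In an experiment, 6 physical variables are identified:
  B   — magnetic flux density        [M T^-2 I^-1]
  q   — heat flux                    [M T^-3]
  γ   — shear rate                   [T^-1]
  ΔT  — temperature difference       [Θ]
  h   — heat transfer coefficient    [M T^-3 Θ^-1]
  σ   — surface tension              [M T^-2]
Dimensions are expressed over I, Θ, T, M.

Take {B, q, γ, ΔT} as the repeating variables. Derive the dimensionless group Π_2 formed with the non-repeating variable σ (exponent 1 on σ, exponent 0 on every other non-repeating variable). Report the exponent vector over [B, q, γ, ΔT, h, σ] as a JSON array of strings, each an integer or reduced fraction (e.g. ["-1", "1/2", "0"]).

Exponent matrix [I,Θ,T,M] × [B,q,γ,ΔT,h,σ]:
  I: [-1  0  0  0  0  0]
  Θ: [ 0  0  0  1 -1  0]
  T: [-2 -3 -1  0 -3 -2]
  M: [ 1  1  0  0  1  1]
Row reduction gives pivot columns B,q,γ,ΔT; rank = 4
Pivot set = {B,q,γ,ΔT}, free = {h,σ}
RREF:
  r0: [   1    0    0    0    0    0]
  r1: [   0    1    0    0    1    1]
  r2: [   0    0    1    0    0   -1]
  r3: [   0    0    0    1   -1    0]
Fix exponent of σ at 1, h at 0; solve each RREF row for its pivot's exponent:
  r0: exp(B) + (0)·1 = 0 ⇒ exp(B) = 0
  r1: exp(q) + (1)·1 = 0 ⇒ exp(q) = -1
  r2: exp(γ) + (-1)·1 = 0 ⇒ exp(γ) = 1
  r3: exp(ΔT) + (0)·1 = 0 ⇒ exp(ΔT) = 0
Π_2 = q^-1 · γ · σ

["0", "-1", "1", "0", "0", "1"]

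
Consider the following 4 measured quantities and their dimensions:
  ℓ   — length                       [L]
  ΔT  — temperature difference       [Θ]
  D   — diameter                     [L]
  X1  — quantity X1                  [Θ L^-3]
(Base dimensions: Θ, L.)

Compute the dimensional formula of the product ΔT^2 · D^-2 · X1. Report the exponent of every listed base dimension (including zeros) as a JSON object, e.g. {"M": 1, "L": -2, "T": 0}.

Dimensional matrix (Θ×L by ℓ×ΔT×D×X1):
  Θ: [ 0  1  0  1]
  L: [ 1  0  1 -3]
  [Θ]: (2)·1+(-2)·0+(1)·1 = 3
  [L]: (2)·0+(-2)·1+(1)·-3 = -5
⇒ Θ^3 L^-5

{"Θ": 3, "L": -5}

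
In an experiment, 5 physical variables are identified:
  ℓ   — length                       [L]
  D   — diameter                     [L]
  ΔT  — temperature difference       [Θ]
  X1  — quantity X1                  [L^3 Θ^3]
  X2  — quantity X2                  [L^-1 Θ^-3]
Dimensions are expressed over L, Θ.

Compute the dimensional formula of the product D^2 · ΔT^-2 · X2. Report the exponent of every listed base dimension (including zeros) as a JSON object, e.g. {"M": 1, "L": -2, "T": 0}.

Write exponents as rows L,Θ / cols ℓ,D,ΔT,X1,X2:
  L: [ 1  1  0  3 -1]
  Θ: [ 0  0  1  3 -3]
  [L]: (2)·1+(-2)·0+(1)·-1 = 1
  [Θ]: (2)·0+(-2)·1+(1)·-3 = -5
⇒ L Θ^-5

{"L": 1, "Θ": -5}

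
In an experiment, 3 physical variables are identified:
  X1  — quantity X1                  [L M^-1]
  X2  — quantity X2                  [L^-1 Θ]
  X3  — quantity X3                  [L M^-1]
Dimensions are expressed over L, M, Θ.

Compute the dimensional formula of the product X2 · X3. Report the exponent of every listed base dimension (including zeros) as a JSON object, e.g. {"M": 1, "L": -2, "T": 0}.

{"L": 0, "M": -1, "Θ": 1}

Dimensional matrix (L×M×Θ by X1×X2×X3):
  L: [ 1 -1  1]
  M: [-1  0 -1]
  Θ: [ 0  1  0]
  [L]: (1)·-1+(1)·1 = 0
  [M]: (1)·0+(1)·-1 = -1
  [Θ]: (1)·1+(1)·0 = 1
⇒ M^-1 Θ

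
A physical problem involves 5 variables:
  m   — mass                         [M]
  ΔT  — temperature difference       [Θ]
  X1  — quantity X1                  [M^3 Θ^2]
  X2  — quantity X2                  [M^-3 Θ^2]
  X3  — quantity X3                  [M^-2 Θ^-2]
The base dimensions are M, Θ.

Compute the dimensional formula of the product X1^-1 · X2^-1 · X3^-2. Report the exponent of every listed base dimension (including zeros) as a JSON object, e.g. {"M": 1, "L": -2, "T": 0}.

Dimensional matrix (M×Θ by m×ΔT×X1×X2×X3):
  M: [ 1  0  3 -3 -2]
  Θ: [ 0  1  2  2 -2]
  [M]: (-1)·3+(-1)·-3+(-2)·-2 = 4
  [Θ]: (-1)·2+(-1)·2+(-2)·-2 = 0
⇒ M^4

{"M": 4, "Θ": 0}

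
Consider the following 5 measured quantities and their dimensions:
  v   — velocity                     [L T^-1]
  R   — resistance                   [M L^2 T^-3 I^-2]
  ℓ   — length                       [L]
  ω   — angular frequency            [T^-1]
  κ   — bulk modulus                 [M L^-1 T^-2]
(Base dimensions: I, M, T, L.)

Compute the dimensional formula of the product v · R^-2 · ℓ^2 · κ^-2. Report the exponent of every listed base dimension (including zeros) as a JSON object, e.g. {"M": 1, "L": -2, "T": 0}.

Exponent matrix [I,M,T,L] × [v,R,ℓ,ω,κ]:
  I: [ 0 -2  0  0  0]
  M: [ 0  1  0  0  1]
  T: [-1 -3  0 -1 -2]
  L: [ 1  2  1  0 -1]
  [I]: (1)·0+(-2)·-2+(2)·0+(-2)·0 = 4
  [M]: (1)·0+(-2)·1+(2)·0+(-2)·1 = -4
  [T]: (1)·-1+(-2)·-3+(2)·0+(-2)·-2 = 9
  [L]: (1)·1+(-2)·2+(2)·1+(-2)·-1 = 1
⇒ I^4 M^-4 T^9 L

{"I": 4, "M": -4, "T": 9, "L": 1}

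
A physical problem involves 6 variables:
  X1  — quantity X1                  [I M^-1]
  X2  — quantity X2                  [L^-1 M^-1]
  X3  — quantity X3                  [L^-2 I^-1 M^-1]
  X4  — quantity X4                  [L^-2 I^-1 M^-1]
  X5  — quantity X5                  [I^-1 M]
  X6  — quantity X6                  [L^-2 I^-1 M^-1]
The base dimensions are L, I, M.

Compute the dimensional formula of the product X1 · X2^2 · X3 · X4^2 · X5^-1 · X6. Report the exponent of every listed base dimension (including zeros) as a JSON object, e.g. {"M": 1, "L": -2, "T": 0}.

{"L": -10, "I": -2, "M": -8}

Write exponents as rows L,I,M / cols X1,X2,X3,X4,X5,X6:
  L: [ 0 -1 -2 -2  0 -2]
  I: [ 1  0 -1 -1 -1 -1]
  M: [-1 -1 -1 -1  1 -1]
  [L]: (1)·0+(2)·-1+(1)·-2+(2)·-2+(-1)·0+(1)·-2 = -10
  [I]: (1)·1+(2)·0+(1)·-1+(2)·-1+(-1)·-1+(1)·-1 = -2
  [M]: (1)·-1+(2)·-1+(1)·-1+(2)·-1+(-1)·1+(1)·-1 = -8
⇒ L^-10 I^-2 M^-8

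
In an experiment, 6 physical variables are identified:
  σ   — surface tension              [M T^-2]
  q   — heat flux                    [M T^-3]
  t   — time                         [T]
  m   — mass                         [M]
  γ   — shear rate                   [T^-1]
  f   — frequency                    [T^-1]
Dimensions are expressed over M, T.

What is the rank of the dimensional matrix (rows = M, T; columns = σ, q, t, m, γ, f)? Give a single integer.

Exponent matrix [M,T] × [σ,q,t,m,γ,f]:
  M: [ 1  1  0  1  0  0]
  T: [-2 -3  1  0 -1 -1]
RREF → pivots at {σ,q} ⇒ r = 2

2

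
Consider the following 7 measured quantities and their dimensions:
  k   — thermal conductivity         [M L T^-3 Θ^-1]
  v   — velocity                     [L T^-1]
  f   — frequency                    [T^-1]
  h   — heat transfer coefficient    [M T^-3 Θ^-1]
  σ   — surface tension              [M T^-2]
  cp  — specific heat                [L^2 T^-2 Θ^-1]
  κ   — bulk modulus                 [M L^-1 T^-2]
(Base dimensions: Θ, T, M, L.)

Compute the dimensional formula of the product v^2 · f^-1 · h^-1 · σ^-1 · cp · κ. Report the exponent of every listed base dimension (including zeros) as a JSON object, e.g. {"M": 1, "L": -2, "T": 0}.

Dimensional matrix (Θ×T×M×L by k×v×f×h×σ×cp×κ):
  Θ: [-1  0  0 -1  0 -1  0]
  T: [-3 -1 -1 -3 -2 -2 -2]
  M: [ 1  0  0  1  1  0  1]
  L: [ 1  1  0  0  0  2 -1]
  [Θ]: (2)·0+(-1)·0+(-1)·-1+(-1)·0+(1)·-1+(1)·0 = 0
  [T]: (2)·-1+(-1)·-1+(-1)·-3+(-1)·-2+(1)·-2+(1)·-2 = 0
  [M]: (2)·0+(-1)·0+(-1)·1+(-1)·1+(1)·0+(1)·1 = -1
  [L]: (2)·1+(-1)·0+(-1)·0+(-1)·0+(1)·2+(1)·-1 = 3
⇒ M^-1 L^3

{"Θ": 0, "T": 0, "M": -1, "L": 3}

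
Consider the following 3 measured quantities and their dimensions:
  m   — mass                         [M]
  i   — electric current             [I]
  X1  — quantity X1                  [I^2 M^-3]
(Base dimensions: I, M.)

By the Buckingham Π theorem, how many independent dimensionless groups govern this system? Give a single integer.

1

Dimensional matrix (I×M by m×i×X1):
  I: [ 0  1  2]
  M: [ 1  0 -3]
Echelon form has 2 nonzero rows (pivots: m,i)
n=3, r=2 ⇒ 1 dimensionless group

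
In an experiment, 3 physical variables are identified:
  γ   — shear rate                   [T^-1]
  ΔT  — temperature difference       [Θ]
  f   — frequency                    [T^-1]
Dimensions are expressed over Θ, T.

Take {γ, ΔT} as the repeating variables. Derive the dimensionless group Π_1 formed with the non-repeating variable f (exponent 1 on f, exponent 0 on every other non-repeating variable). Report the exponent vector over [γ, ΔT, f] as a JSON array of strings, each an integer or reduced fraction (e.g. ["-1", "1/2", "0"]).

["-1", "0", "1"]

Write exponents as rows Θ,T / cols γ,ΔT,f:
  Θ: [ 0  1  0]
  T: [-1  0 -1]
Row reduction gives pivot columns γ,ΔT; rank = 2
Repeat: γ,ΔT; free: f
RREF:
  r0: [   1    0    1]
  r1: [   0    1    0]
Fix exponent of f at 1; solve each RREF row for its pivot's exponent:
  r0: exp(γ) + (1)·1 = 0 ⇒ exp(γ) = -1
  r1: exp(ΔT) + (0)·1 = 0 ⇒ exp(ΔT) = 0
Π_1 = γ^-1 · f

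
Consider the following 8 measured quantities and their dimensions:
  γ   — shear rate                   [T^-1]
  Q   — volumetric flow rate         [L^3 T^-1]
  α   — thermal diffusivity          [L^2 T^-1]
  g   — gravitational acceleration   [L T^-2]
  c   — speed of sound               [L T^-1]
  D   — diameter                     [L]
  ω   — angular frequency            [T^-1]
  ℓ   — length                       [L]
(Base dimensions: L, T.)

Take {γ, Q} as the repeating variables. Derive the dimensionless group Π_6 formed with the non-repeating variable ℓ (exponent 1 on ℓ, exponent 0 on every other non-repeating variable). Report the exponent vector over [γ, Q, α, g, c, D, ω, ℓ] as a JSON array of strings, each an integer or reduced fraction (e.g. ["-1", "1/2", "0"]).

Exponent matrix [L,T] × [γ,Q,α,g,c,D,ω,ℓ]:
  L: [ 0  3  2  1  1  1  0  1]
  T: [-1 -1 -1 -2 -1  0 -1  0]
Row reduction gives pivot columns γ,Q; rank = 2
Repeat: γ,Q; free: α,g,c,D,ω,ℓ
RREF:
  r0: [   1    0  1/3  5/3  2/3 -1/3    1 -1/3]
  r1: [   0    1  2/3  1/3  1/3  1/3    0  1/3]
Fix exponent of ℓ at 1, α at 0, g at 0, c at 0, D at 0, ω at 0; solve each RREF row for its pivot's exponent:
  r0: exp(γ) + (-1/3)·1 = 0 ⇒ exp(γ) = 1/3
  r1: exp(Q) + (1/3)·1 = 0 ⇒ exp(Q) = -1/3
Π_6 = γ^(1/3) · Q^(-1/3) · ℓ

["1/3", "-1/3", "0", "0", "0", "0", "0", "1"]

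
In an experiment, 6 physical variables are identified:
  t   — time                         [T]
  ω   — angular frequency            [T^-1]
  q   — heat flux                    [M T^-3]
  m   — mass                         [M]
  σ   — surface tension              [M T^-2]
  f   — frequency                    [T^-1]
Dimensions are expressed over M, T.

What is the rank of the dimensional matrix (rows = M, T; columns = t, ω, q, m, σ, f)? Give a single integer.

2

Write exponents as rows M,T / cols t,ω,q,m,σ,f:
  M: [ 0  0  1  1  1  0]
  T: [ 1 -1 -3  0 -2 -1]
RREF → pivots at {t,q} ⇒ r = 2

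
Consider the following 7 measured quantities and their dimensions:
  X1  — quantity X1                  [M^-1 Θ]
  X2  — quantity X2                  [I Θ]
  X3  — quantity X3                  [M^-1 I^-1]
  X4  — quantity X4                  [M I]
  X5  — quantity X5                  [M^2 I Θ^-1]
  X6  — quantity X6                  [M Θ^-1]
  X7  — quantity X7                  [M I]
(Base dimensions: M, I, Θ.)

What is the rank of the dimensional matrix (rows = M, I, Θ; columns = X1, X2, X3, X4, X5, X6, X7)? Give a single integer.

Dimensional matrix (M×I×Θ by X1×X2×X3×X4×X5×X6×X7):
  M: [-1  0 -1  1  2  1  1]
  I: [ 0  1 -1  1  1  0  1]
  Θ: [ 1  1  0  0 -1 -1  0]
Row reduction gives pivot columns X1,X2; rank = 2

2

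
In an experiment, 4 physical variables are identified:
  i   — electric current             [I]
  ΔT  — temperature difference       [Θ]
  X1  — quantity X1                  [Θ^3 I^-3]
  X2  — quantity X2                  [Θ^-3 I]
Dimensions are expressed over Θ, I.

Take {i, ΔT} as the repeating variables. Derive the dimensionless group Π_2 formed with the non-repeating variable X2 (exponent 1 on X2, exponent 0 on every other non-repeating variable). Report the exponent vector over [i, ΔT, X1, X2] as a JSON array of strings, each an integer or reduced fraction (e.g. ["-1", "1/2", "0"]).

["-1", "3", "0", "1"]

Dimensional matrix (Θ×I by i×ΔT×X1×X2):
  Θ: [ 0  1  3 -3]
  I: [ 1  0 -3  1]
Row reduction gives pivot columns i,ΔT; rank = 2
Repeat: i,ΔT; free: X1,X2
RREF:
  r0: [   1    0   -3    1]
  r1: [   0    1    3   -3]
Fix exponent of X2 at 1, X1 at 0; solve each RREF row for its pivot's exponent:
  r0: exp(i) + (1)·1 = 0 ⇒ exp(i) = -1
  r1: exp(ΔT) + (-3)·1 = 0 ⇒ exp(ΔT) = 3
Π_2 = i^-1 · ΔT^3 · X2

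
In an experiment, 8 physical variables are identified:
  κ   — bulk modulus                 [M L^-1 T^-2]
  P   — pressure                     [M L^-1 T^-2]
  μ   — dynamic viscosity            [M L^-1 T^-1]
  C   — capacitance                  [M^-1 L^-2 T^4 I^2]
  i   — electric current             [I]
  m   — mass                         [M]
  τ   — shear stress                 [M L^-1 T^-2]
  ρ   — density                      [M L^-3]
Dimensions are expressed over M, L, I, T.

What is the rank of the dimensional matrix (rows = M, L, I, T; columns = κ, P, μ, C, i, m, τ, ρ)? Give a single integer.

Exponent matrix [M,L,I,T] × [κ,P,μ,C,i,m,τ,ρ]:
  M: [ 1  1  1 -1  0  1  1  1]
  L: [-1 -1 -1 -2  0  0 -1 -3]
  I: [ 0  0  0  2  1  0  0  0]
  T: [-2 -2 -1  4  0  0 -2  0]
Echelon form has 4 nonzero rows (pivots: κ,μ,C,i)

4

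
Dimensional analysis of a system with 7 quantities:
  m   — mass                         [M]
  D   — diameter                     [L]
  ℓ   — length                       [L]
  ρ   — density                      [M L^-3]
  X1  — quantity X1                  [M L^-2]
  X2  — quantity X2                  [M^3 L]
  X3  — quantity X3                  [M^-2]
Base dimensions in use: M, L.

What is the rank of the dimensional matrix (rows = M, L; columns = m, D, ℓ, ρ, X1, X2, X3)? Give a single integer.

Exponent matrix [M,L] × [m,D,ℓ,ρ,X1,X2,X3]:
  M: [ 1  0  0  1  1  3 -2]
  L: [ 0  1  1 -3 -2  1  0]
Echelon form has 2 nonzero rows (pivots: m,D)

2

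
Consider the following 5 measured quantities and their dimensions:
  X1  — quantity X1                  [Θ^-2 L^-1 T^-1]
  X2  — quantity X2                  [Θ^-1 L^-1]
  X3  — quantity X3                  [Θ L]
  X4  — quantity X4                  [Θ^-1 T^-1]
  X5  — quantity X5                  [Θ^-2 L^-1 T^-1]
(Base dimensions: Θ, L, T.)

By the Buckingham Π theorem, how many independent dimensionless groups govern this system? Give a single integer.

3

Dimensional matrix (Θ×L×T by X1×X2×X3×X4×X5):
  Θ: [-2 -1  1 -1 -2]
  L: [-1 -1  1  0 -1]
  T: [-1  0  0 -1 -1]
RREF → pivots at {X1,X2} ⇒ r = 2
n=5, r=2 ⇒ 3 dimensionless groups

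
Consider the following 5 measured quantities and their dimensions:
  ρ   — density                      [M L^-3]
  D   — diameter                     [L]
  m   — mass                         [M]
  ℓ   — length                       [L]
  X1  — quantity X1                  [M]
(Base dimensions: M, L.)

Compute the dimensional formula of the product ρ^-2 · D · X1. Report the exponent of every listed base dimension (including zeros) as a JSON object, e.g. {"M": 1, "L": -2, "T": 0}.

Dimensional matrix (M×L by ρ×D×m×ℓ×X1):
  M: [ 1  0  1  0  1]
  L: [-3  1  0  1  0]
  [M]: (-2)·1+(1)·0+(1)·1 = -1
  [L]: (-2)·-3+(1)·1+(1)·0 = 7
⇒ M^-1 L^7

{"M": -1, "L": 7}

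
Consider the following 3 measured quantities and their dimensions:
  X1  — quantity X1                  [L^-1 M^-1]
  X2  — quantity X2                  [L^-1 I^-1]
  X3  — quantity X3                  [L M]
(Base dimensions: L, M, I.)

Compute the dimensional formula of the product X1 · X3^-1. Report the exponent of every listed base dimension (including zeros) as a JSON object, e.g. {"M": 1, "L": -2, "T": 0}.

Dimensional matrix (L×M×I by X1×X2×X3):
  L: [-1 -1  1]
  M: [-1  0  1]
  I: [ 0 -1  0]
  [L]: (1)·-1+(-1)·1 = -2
  [M]: (1)·-1+(-1)·1 = -2
  [I]: (1)·0+(-1)·0 = 0
⇒ L^-2 M^-2

{"L": -2, "M": -2, "I": 0}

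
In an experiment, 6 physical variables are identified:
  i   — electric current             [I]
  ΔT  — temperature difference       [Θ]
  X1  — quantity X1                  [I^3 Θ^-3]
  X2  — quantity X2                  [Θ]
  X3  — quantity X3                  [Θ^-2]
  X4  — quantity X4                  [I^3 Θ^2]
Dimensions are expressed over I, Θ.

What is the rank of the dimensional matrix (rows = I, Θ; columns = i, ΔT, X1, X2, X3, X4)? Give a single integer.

2

Dimensional matrix (I×Θ by i×ΔT×X1×X2×X3×X4):
  I: [ 1  0  3  0  0  3]
  Θ: [ 0  1 -3  1 -2  2]
RREF → pivots at {i,ΔT} ⇒ r = 2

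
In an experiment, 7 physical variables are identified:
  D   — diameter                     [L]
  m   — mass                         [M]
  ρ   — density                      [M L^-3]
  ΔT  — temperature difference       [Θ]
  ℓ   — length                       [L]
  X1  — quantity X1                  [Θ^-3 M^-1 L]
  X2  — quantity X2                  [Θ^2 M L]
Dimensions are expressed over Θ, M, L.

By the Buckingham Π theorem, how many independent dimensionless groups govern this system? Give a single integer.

4

Write exponents as rows Θ,M,L / cols D,m,ρ,ΔT,ℓ,X1,X2:
  Θ: [ 0  0  0  1  0 -3  2]
  M: [ 0  1  1  0  0 -1  1]
  L: [ 1  0 -3  0  1  1  1]
Echelon form has 3 nonzero rows (pivots: D,m,ΔT)
7 vars − rank 3 = 4 Π groups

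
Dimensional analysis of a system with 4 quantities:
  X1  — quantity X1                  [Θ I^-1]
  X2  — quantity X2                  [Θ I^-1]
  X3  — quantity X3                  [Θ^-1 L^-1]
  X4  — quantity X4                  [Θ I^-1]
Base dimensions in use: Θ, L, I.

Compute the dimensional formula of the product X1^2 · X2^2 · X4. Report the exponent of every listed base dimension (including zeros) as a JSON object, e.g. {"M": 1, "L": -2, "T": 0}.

{"Θ": 5, "L": 0, "I": -5}

Write exponents as rows Θ,L,I / cols X1,X2,X3,X4:
  Θ: [ 1  1 -1  1]
  L: [ 0  0 -1  0]
  I: [-1 -1  0 -1]
  [Θ]: (2)·1+(2)·1+(1)·1 = 5
  [L]: (2)·0+(2)·0+(1)·0 = 0
  [I]: (2)·-1+(2)·-1+(1)·-1 = -5
⇒ Θ^5 I^-5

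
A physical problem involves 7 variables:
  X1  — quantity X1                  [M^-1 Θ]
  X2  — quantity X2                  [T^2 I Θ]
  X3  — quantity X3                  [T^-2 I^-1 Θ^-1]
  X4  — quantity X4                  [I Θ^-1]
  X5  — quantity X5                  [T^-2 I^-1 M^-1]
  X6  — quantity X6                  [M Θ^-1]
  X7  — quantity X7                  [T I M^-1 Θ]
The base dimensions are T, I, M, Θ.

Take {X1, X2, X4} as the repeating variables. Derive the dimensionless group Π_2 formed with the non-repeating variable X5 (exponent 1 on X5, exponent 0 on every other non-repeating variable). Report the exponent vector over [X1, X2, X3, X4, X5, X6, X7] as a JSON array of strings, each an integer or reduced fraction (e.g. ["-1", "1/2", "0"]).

["-1", "1", "0", "0", "1", "0", "0"]

Dimensional matrix (T×I×M×Θ by X1×X2×X3×X4×X5×X6×X7):
  T: [ 0  2 -2  0 -2  0  1]
  I: [ 0  1 -1  1 -1  0  1]
  M: [-1  0  0  0 -1  1 -1]
  Θ: [ 1  1 -1 -1  0 -1  1]
RREF → pivots at {X1,X2,X4} ⇒ r = 3
Pivot set = {X1,X2,X4}, free = {X3,X5,X6,X7}
RREF:
  r0: [   1    0    0    0    1   -1    1]
  r1: [   0    1   -1    0   -1    0  1/2]
  r2: [   0    0    0    1    0    0  1/2]
  r3: [   0    0    0    0    0    0    0]
Fix exponent of X5 at 1, X3 at 0, X6 at 0, X7 at 0; solve each RREF row for its pivot's exponent:
  r0: exp(X1) + (1)·1 = 0 ⇒ exp(X1) = -1
  r1: exp(X2) + (-1)·1 = 0 ⇒ exp(X2) = 1
  r2: exp(X4) + (0)·1 = 0 ⇒ exp(X4) = 0
Π_2 = X1^-1 · X2 · X5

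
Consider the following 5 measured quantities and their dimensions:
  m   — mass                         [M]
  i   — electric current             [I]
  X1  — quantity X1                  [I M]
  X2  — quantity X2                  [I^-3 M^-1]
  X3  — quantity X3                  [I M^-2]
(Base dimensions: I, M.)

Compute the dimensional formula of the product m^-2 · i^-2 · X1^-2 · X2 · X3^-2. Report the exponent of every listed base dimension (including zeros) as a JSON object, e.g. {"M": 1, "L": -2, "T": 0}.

Dimensional matrix (I×M by m×i×X1×X2×X3):
  I: [ 0  1  1 -3  1]
  M: [ 1  0  1 -1 -2]
  [I]: (-2)·0+(-2)·1+(-2)·1+(1)·-3+(-2)·1 = -9
  [M]: (-2)·1+(-2)·0+(-2)·1+(1)·-1+(-2)·-2 = -1
⇒ I^-9 M^-1

{"I": -9, "M": -1}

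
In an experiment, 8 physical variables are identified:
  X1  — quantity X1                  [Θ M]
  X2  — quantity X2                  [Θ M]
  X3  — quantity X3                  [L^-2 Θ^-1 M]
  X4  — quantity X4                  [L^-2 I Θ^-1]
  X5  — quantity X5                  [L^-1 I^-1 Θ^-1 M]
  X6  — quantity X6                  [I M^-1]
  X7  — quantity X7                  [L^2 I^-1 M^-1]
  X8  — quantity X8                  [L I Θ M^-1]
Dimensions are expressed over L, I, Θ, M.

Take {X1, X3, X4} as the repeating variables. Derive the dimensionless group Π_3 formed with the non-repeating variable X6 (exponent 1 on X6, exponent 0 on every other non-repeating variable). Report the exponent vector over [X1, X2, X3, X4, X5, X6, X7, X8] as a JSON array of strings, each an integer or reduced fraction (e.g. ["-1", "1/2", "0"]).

["0", "0", "1", "-1", "0", "1", "0", "0"]

Write exponents as rows L,I,Θ,M / cols X1,X2,X3,X4,X5,X6,X7,X8:
  L: [ 0  0 -2 -2 -1  0  2  1]
  I: [ 0  0  0  1 -1  1 -1  1]
  Θ: [ 1  1 -1 -1 -1  0  0  1]
  M: [ 1  1  1  0  1 -1 -1 -1]
Row reduction gives pivot columns X1,X3,X4; rank = 3
Pivot set = {X1,X3,X4}, free = {X2,X5,X6,X7,X8}
RREF:
  r0: [   1    1    0    0 -1/2    0   -1  1/2]
  r1: [   0    0    1    0  3/2   -1    0 -3/2]
  r2: [   0    0    0    1   -1    1   -1    1]
  r3: [   0    0    0    0    0    0    0    0]
Fix exponent of X6 at 1, X2 at 0, X5 at 0, X7 at 0, X8 at 0; solve each RREF row for its pivot's exponent:
  r0: exp(X1) + (0)·1 = 0 ⇒ exp(X1) = 0
  r1: exp(X3) + (-1)·1 = 0 ⇒ exp(X3) = 1
  r2: exp(X4) + (1)·1 = 0 ⇒ exp(X4) = -1
Π_3 = X3 · X4^-1 · X6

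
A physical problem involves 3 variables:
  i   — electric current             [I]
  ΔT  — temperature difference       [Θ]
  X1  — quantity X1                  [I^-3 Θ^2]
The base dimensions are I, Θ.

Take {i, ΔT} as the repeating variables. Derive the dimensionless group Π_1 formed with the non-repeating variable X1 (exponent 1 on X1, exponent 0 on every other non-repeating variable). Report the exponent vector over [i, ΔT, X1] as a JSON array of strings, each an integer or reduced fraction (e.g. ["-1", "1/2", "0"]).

Dimensional matrix (I×Θ by i×ΔT×X1):
  I: [ 1  0 -3]
  Θ: [ 0  1  2]
Echelon form has 2 nonzero rows (pivots: i,ΔT)
Pivot set = {i,ΔT}, free = {X1}
RREF:
  r0: [   1    0   -3]
  r1: [   0    1    2]
Fix exponent of X1 at 1; solve each RREF row for its pivot's exponent:
  r0: exp(i) + (-3)·1 = 0 ⇒ exp(i) = 3
  r1: exp(ΔT) + (2)·1 = 0 ⇒ exp(ΔT) = -2
Π_1 = i^3 · ΔT^-2 · X1

["3", "-2", "1"]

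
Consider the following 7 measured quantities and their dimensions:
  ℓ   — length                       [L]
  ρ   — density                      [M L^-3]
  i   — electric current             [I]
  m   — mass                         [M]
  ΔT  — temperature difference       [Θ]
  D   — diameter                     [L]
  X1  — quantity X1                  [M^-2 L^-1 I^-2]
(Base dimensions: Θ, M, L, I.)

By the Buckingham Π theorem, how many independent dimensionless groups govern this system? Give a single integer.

3

Exponent matrix [Θ,M,L,I] × [ℓ,ρ,i,m,ΔT,D,X1]:
  Θ: [ 0  0  0  0  1  0  0]
  M: [ 0  1  0  1  0  0 -2]
  L: [ 1 -3  0  0  0  1 -1]
  I: [ 0  0  1  0  0  0 -2]
RREF → pivots at {ℓ,ρ,i,ΔT} ⇒ r = 4
Π count = n − r = 7 − 4 = 3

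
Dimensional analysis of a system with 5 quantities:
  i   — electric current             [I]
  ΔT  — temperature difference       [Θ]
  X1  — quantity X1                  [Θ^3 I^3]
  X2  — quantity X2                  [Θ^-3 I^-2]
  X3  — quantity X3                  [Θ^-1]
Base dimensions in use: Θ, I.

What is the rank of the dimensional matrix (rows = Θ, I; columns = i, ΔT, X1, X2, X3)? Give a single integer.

Exponent matrix [Θ,I] × [i,ΔT,X1,X2,X3]:
  Θ: [ 0  1  3 -3 -1]
  I: [ 1  0  3 -2  0]
RREF → pivots at {i,ΔT} ⇒ r = 2

2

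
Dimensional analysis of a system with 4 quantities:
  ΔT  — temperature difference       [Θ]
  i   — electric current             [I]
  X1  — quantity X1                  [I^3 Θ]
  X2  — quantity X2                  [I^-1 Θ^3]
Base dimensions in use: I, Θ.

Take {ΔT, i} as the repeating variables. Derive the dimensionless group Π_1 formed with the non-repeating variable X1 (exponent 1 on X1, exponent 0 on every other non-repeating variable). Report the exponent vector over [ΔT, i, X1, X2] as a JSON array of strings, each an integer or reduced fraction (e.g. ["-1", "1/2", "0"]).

["-1", "-3", "1", "0"]

Exponent matrix [I,Θ] × [ΔT,i,X1,X2]:
  I: [ 0  1  3 -1]
  Θ: [ 1  0  1  3]
Row reduction gives pivot columns ΔT,i; rank = 2
Pivot set = {ΔT,i}, free = {X1,X2}
RREF:
  r0: [   1    0    1    3]
  r1: [   0    1    3   -1]
Fix exponent of X1 at 1, X2 at 0; solve each RREF row for its pivot's exponent:
  r0: exp(ΔT) + (1)·1 = 0 ⇒ exp(ΔT) = -1
  r1: exp(i) + (3)·1 = 0 ⇒ exp(i) = -3
Π_1 = ΔT^-1 · i^-3 · X1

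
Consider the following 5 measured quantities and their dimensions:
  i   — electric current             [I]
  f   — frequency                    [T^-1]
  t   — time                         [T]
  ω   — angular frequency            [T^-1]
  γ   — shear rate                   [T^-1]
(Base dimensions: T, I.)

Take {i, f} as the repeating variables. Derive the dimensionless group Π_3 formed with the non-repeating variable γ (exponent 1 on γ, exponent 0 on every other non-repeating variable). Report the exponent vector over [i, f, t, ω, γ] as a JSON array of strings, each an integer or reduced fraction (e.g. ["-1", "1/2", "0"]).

Write exponents as rows T,I / cols i,f,t,ω,γ:
  T: [ 0 -1  1 -1 -1]
  I: [ 1  0  0  0  0]
RREF → pivots at {i,f} ⇒ r = 2
Repeat: i,f; free: t,ω,γ
RREF:
  r0: [   1    0    0    0    0]
  r1: [   0    1   -1    1    1]
Fix exponent of γ at 1, t at 0, ω at 0; solve each RREF row for its pivot's exponent:
  r0: exp(i) + (0)·1 = 0 ⇒ exp(i) = 0
  r1: exp(f) + (1)·1 = 0 ⇒ exp(f) = -1
Π_3 = f^-1 · γ

["0", "-1", "0", "0", "1"]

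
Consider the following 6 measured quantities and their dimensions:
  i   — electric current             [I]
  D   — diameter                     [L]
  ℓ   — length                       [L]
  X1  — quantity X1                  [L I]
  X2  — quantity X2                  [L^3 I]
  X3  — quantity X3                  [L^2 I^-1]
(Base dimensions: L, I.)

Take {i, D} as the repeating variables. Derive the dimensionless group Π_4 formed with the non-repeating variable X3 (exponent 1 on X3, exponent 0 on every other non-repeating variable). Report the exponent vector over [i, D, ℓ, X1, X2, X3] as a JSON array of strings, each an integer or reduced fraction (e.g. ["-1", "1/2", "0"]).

Dimensional matrix (L×I by i×D×ℓ×X1×X2×X3):
  L: [ 0  1  1  1  3  2]
  I: [ 1  0  0  1  1 -1]
RREF → pivots at {i,D} ⇒ r = 2
Repeat: i,D; free: ℓ,X1,X2,X3
RREF:
  r0: [   1    0    0    1    1   -1]
  r1: [   0    1    1    1    3    2]
Fix exponent of X3 at 1, ℓ at 0, X1 at 0, X2 at 0; solve each RREF row for its pivot's exponent:
  r0: exp(i) + (-1)·1 = 0 ⇒ exp(i) = 1
  r1: exp(D) + (2)·1 = 0 ⇒ exp(D) = -2
Π_4 = i · D^-2 · X3

["1", "-2", "0", "0", "0", "1"]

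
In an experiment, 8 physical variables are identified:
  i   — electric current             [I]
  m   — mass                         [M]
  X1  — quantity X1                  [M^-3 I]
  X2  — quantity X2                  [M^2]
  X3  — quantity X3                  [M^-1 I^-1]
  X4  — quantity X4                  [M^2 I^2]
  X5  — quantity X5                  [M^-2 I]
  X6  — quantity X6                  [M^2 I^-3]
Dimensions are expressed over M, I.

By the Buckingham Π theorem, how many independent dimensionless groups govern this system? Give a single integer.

Dimensional matrix (M×I by i×m×X1×X2×X3×X4×X5×X6):
  M: [ 0  1 -3  2 -1  2 -2  2]
  I: [ 1  0  1  0 -1  2  1 -3]
Row reduction gives pivot columns i,m; rank = 2
Π count = n − r = 8 − 2 = 6

6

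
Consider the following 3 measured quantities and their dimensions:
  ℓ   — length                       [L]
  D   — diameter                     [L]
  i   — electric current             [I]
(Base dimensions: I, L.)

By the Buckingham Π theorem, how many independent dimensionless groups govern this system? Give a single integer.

Write exponents as rows I,L / cols ℓ,D,i:
  I: [ 0  0  1]
  L: [ 1  1  0]
Row reduction gives pivot columns ℓ,i; rank = 2
Π count = n − r = 3 − 2 = 1

1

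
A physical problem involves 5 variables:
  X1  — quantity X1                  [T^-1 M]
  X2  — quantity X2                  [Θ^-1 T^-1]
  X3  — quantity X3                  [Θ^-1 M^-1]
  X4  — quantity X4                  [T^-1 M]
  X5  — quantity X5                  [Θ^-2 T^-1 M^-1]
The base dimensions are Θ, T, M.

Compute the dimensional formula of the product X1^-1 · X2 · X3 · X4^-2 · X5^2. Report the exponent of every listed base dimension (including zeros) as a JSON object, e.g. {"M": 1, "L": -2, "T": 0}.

Dimensional matrix (Θ×T×M by X1×X2×X3×X4×X5):
  Θ: [ 0 -1 -1  0 -2]
  T: [-1 -1  0 -1 -1]
  M: [ 1  0 -1  1 -1]
  [Θ]: (-1)·0+(1)·-1+(1)·-1+(-2)·0+(2)·-2 = -6
  [T]: (-1)·-1+(1)·-1+(1)·0+(-2)·-1+(2)·-1 = 0
  [M]: (-1)·1+(1)·0+(1)·-1+(-2)·1+(2)·-1 = -6
⇒ Θ^-6 M^-6

{"Θ": -6, "T": 0, "M": -6}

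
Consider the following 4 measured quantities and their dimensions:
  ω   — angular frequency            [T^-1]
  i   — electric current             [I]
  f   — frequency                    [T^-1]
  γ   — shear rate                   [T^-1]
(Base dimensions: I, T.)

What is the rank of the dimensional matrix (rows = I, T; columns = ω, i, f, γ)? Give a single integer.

2

Write exponents as rows I,T / cols ω,i,f,γ:
  I: [ 0  1  0  0]
  T: [-1  0 -1 -1]
RREF → pivots at {ω,i} ⇒ r = 2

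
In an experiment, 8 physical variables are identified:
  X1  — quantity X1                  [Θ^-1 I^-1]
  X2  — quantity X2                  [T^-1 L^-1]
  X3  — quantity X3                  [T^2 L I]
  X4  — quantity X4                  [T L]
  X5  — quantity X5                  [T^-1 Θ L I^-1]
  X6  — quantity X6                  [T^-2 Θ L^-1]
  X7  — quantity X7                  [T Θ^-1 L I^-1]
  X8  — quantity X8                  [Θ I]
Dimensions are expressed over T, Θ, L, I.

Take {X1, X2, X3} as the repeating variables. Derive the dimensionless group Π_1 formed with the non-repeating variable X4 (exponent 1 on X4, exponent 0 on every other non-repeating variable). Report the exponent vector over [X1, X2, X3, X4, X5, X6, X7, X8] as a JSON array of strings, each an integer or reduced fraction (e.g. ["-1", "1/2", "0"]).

Exponent matrix [T,Θ,L,I] × [X1,X2,X3,X4,X5,X6,X7,X8]:
  T: [ 0 -1  2  1 -1 -2  1  0]
  Θ: [-1  0  0  0  1  1 -1  1]
  L: [ 0 -1  1  1  1 -1  1  0]
  I: [-1  0  1  0 -1  0 -1  1]
Row reduction gives pivot columns X1,X2,X3; rank = 3
Pivot set = {X1,X2,X3}, free = {X4,X5,X6,X7,X8}
RREF:
  r0: [   1    0    0    0   -1   -1    1   -1]
  r1: [   0    1    0   -1   -3    0   -1    0]
  r2: [   0    0    1    0   -2   -1    0    0]
  r3: [   0    0    0    0    0    0    0    0]
Fix exponent of X4 at 1, X5 at 0, X6 at 0, X7 at 0, X8 at 0; solve each RREF row for its pivot's exponent:
  r0: exp(X1) + (0)·1 = 0 ⇒ exp(X1) = 0
  r1: exp(X2) + (-1)·1 = 0 ⇒ exp(X2) = 1
  r2: exp(X3) + (0)·1 = 0 ⇒ exp(X3) = 0
Π_1 = X2 · X4

["0", "1", "0", "1", "0", "0", "0", "0"]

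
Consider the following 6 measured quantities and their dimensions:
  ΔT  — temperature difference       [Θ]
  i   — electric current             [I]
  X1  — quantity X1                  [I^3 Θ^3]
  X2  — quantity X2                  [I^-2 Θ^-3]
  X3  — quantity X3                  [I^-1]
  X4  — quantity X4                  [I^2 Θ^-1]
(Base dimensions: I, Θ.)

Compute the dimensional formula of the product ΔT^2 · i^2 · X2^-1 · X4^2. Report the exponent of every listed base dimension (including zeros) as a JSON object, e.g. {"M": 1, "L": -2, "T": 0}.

{"I": 8, "Θ": 3}

Exponent matrix [I,Θ] × [ΔT,i,X1,X2,X3,X4]:
  I: [ 0  1  3 -2 -1  2]
  Θ: [ 1  0  3 -3  0 -1]
  [I]: (2)·0+(2)·1+(-1)·-2+(2)·2 = 8
  [Θ]: (2)·1+(2)·0+(-1)·-3+(2)·-1 = 3
⇒ I^8 Θ^3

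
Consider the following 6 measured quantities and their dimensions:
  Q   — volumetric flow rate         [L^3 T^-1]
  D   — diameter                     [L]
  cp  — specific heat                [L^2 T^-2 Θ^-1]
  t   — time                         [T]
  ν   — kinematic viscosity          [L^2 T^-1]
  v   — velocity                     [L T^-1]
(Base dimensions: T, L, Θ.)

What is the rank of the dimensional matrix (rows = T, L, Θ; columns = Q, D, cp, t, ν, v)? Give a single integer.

Write exponents as rows T,L,Θ / cols Q,D,cp,t,ν,v:
  T: [-1  0 -2  1 -1 -1]
  L: [ 3  1  2  0  2  1]
  Θ: [ 0  0 -1  0  0  0]
Row reduction gives pivot columns Q,D,cp; rank = 3

3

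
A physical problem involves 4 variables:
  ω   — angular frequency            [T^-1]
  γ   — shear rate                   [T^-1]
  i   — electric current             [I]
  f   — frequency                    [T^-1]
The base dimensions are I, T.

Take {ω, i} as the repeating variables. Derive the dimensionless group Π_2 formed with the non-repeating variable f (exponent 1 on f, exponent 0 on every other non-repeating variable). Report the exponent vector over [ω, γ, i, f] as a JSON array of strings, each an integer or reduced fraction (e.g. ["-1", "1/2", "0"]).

["-1", "0", "0", "1"]

Write exponents as rows I,T / cols ω,γ,i,f:
  I: [ 0  0  1  0]
  T: [-1 -1  0 -1]
Row reduction gives pivot columns ω,i; rank = 2
Pivot set = {ω,i}, free = {γ,f}
RREF:
  r0: [   1    1    0    1]
  r1: [   0    0    1    0]
Fix exponent of f at 1, γ at 0; solve each RREF row for its pivot's exponent:
  r0: exp(ω) + (1)·1 = 0 ⇒ exp(ω) = -1
  r1: exp(i) + (0)·1 = 0 ⇒ exp(i) = 0
Π_2 = ω^-1 · f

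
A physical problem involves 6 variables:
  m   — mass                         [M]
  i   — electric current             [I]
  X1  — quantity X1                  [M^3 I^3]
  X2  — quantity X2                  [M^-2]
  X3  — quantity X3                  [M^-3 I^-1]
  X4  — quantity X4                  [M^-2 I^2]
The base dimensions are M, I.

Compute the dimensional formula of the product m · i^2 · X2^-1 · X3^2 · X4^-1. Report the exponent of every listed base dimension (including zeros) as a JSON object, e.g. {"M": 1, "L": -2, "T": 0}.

Write exponents as rows M,I / cols m,i,X1,X2,X3,X4:
  M: [ 1  0  3 -2 -3 -2]
  I: [ 0  1  3  0 -1  2]
  [M]: (1)·1+(2)·0+(-1)·-2+(2)·-3+(-1)·-2 = -1
  [I]: (1)·0+(2)·1+(-1)·0+(2)·-1+(-1)·2 = -2
⇒ M^-1 I^-2

{"M": -1, "I": -2}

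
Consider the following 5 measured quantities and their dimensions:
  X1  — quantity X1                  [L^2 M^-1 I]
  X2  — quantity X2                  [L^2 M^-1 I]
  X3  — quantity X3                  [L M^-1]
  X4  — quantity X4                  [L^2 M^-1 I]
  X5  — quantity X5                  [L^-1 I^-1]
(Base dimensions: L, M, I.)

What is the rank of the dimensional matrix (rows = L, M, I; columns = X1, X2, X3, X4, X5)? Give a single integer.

Write exponents as rows L,M,I / cols X1,X2,X3,X4,X5:
  L: [ 2  2  1  2 -1]
  M: [-1 -1 -1 -1  0]
  I: [ 1  1  0  1 -1]
RREF → pivots at {X1,X3} ⇒ r = 2

2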